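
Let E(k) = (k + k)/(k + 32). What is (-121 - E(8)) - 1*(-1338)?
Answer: 6083/5 ≈ 1216.6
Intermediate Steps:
E(k) = 2*k/(32 + k) (E(k) = (2*k)/(32 + k) = 2*k/(32 + k))
(-121 - E(8)) - 1*(-1338) = (-121 - 2*8/(32 + 8)) - 1*(-1338) = (-121 - 2*8/40) + 1338 = (-121 - 1*⅖) + 1338 = (-121 - ⅖) + 1338 = -607/5 + 1338 = 6083/5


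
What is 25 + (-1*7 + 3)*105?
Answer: -395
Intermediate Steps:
25 + (-1*7 + 3)*105 = 25 + (-7 + 3)*105 = 25 - 4*105 = 25 - 420 = -395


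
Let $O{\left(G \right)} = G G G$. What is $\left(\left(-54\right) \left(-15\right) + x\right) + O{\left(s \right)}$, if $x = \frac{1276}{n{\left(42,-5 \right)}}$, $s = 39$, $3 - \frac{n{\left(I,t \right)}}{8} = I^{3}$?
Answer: $\frac{809937601}{13470} \approx 60129.0$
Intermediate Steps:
$n{\left(I,t \right)} = 24 - 8 I^{3}$
$O{\left(G \right)} = G^{3}$ ($O{\left(G \right)} = G^{2} G = G^{3}$)
$x = - \frac{29}{13470}$ ($x = \frac{1276}{24 - 8 \cdot 42^{3}} = \frac{1276}{24 - 592704} = \frac{1276}{-592680} = 1276 \left(- \frac{1}{592680}\right) = - \frac{29}{13470} \approx -0.0021529$)
$\left(\left(-54\right) \left(-15\right) + x\right) + O{\left(s \right)} = \left(\left(-54\right) \left(-15\right) - \frac{29}{13470}\right) + 39^{3} = \left(810 - \frac{29}{13470}\right) + 59319 = \frac{10910671}{13470} + 59319 = \frac{809937601}{13470}$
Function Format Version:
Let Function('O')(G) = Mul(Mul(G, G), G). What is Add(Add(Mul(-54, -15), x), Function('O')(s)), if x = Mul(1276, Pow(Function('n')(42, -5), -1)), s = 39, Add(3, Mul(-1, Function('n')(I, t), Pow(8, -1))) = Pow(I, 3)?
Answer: Rational(809937601, 13470) ≈ 60129.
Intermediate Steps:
Function('n')(I, t) = Add(24, Mul(-8, Pow(I, 3)))
Function('O')(G) = Pow(G, 3) (Function('O')(G) = Mul(Pow(G, 2), G) = Pow(G, 3))
x = Rational(-29, 13470) (x = Mul(1276, Pow(Add(24, Mul(-8, Pow(42, 3))), -1)) = Mul(1276, Pow(Add(24, Mul(-8, 74088)), -1)) = Mul(1276, Pow(Add(24, -592704), -1)) = Mul(1276, Pow(-592680, -1)) = Mul(1276, Rational(-1, 592680)) = Rational(-29, 13470) ≈ -0.0021529)
Add(Add(Mul(-54, -15), x), Function('O')(s)) = Add(Add(Mul(-54, -15), Rational(-29, 13470)), Pow(39, 3)) = Add(Add(810, Rational(-29, 13470)), 59319) = Add(Rational(10910671, 13470), 59319) = Rational(809937601, 13470)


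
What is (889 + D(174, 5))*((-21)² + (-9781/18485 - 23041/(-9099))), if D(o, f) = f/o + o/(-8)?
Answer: 22488363447149153/58531865220 ≈ 3.8421e+5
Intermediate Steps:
D(o, f) = -o/8 + f/o (D(o, f) = f/o + o*(-⅛) = f/o - o/8 = -o/8 + f/o)
(889 + D(174, 5))*((-21)² + (-9781/18485 - 23041/(-9099))) = (889 + (-⅛*174 + 5/174))*((-21)² + (-9781/18485 - 23041/(-9099))) = (889 + (-87/4 + 5*(1/174)))*(441 + (-9781*1/18485 - 23041*(-1/9099))) = (889 + (-87/4 + 5/174))*(441 + (-9781/18485 + 23041/9099)) = (889 - 7559/348)*(441 + 336915566/168195015) = (301813/348)*(74510917181/168195015) = 22488363447149153/58531865220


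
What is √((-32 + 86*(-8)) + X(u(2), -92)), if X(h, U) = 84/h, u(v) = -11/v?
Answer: 2*I*√22242/11 ≈ 27.116*I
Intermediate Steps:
√((-32 + 86*(-8)) + X(u(2), -92)) = √((-32 + 86*(-8)) + 84/((-11/2))) = √((-32 - 688) + 84/((-11*½))) = √(-720 + 84/(-11/2)) = √(-720 + 84*(-2/11)) = √(-720 - 168/11) = √(-8088/11) = 2*I*√22242/11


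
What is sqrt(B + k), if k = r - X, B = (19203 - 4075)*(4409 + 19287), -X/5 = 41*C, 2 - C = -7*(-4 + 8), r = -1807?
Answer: sqrt(358477431) ≈ 18934.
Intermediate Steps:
C = 30 (C = 2 - (-7)*(-4 + 8) = 2 - (-7)*4 = 2 - 1*(-28) = 2 + 28 = 30)
X = -6150 (X = -205*30 = -5*1230 = -6150)
B = 358473088 (B = 15128*23696 = 358473088)
k = 4343 (k = -1807 - 1*(-6150) = -1807 + 6150 = 4343)
sqrt(B + k) = sqrt(358473088 + 4343) = sqrt(358477431)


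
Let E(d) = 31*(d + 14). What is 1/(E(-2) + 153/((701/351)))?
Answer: 701/314475 ≈ 0.0022291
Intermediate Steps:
E(d) = 434 + 31*d (E(d) = 31*(14 + d) = 434 + 31*d)
1/(E(-2) + 153/((701/351))) = 1/((434 + 31*(-2)) + 153/((701/351))) = 1/((434 - 62) + 153/((701*(1/351)))) = 1/(372 + 153/(701/351)) = 1/(372 + 153*(351/701)) = 1/(372 + 53703/701) = 1/(314475/701) = 701/314475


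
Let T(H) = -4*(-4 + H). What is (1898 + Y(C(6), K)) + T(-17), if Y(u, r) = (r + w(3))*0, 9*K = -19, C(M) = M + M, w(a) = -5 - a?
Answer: 1982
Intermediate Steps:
C(M) = 2*M
K = -19/9 (K = (1/9)*(-19) = -19/9 ≈ -2.1111)
Y(u, r) = 0 (Y(u, r) = (r + (-5 - 1*3))*0 = (r + (-5 - 3))*0 = (r - 8)*0 = (-8 + r)*0 = 0)
T(H) = 16 - 4*H
(1898 + Y(C(6), K)) + T(-17) = (1898 + 0) + (16 - 4*(-17)) = 1898 + (16 + 68) = 1898 + 84 = 1982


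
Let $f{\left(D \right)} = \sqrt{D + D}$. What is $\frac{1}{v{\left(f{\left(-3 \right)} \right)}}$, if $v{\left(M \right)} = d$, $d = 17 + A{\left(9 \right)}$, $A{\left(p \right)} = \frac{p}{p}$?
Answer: $\frac{1}{18} \approx 0.055556$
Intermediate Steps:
$A{\left(p \right)} = 1$
$d = 18$ ($d = 17 + 1 = 18$)
$f{\left(D \right)} = \sqrt{2} \sqrt{D}$ ($f{\left(D \right)} = \sqrt{2 D} = \sqrt{2} \sqrt{D}$)
$v{\left(M \right)} = 18$
$\frac{1}{v{\left(f{\left(-3 \right)} \right)}} = \frac{1}{18}$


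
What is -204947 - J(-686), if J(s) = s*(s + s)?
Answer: -1146139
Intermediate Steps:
J(s) = 2*s² (J(s) = s*(2*s) = 2*s²)
-204947 - J(-686) = -204947 - 2*(-686)² = -204947 - 2*470596 = -204947 - 1*941192 = -204947 - 941192 = -1146139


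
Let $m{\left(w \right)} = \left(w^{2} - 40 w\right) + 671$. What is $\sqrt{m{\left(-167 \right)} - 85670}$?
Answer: $41 i \sqrt{30} \approx 224.57 i$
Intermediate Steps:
$m{\left(w \right)} = 671 + w^{2} - 40 w$
$\sqrt{m{\left(-167 \right)} - 85670} = \sqrt{\left(671 + \left(-167\right)^{2} - -6680\right) - 85670} = \sqrt{\left(671 + 27889 + 6680\right) - 85670} = \sqrt{35240 - 85670} = \sqrt{-50430} = 41 i \sqrt{30}$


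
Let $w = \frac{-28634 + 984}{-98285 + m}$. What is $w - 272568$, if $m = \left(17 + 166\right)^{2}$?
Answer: $- \frac{8830644239}{32398} \approx -2.7257 \cdot 10^{5}$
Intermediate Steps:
$m = 33489$ ($m = 183^{2} = 33489$)
$w = \frac{13825}{32398}$ ($w = \frac{-28634 + 984}{-98285 + 33489} = - \frac{27650}{-64796} = \left(-27650\right) \left(- \frac{1}{64796}\right) = \frac{13825}{32398} \approx 0.42672$)
$w - 272568 = \frac{13825}{32398} - 272568 = - \frac{8830644239}{32398}$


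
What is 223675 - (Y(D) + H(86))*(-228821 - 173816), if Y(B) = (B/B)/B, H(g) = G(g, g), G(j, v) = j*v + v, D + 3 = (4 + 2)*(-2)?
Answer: 45190902998/15 ≈ 3.0127e+9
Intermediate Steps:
D = -15 (D = -3 + (4 + 2)*(-2) = -3 + 6*(-2) = -3 - 12 = -15)
G(j, v) = v + j*v
H(g) = g*(1 + g)
Y(B) = 1/B
223675 - (Y(D) + H(86))*(-228821 - 173816) = 223675 - (1/(-15) + 86*(1 + 86))*(-228821 - 173816) = 223675 - (-1/15 + 86*87)*(-402637) = 223675 - (-1/15 + 7482)*(-402637) = 223675 - 112229*(-402637)/15 = 223675 - 1*(-45187547873/15) = 223675 + 45187547873/15 = 45190902998/15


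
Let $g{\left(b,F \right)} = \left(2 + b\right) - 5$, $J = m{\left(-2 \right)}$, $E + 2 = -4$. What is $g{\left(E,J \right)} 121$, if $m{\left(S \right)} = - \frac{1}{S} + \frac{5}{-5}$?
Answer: $-1089$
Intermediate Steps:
$m{\left(S \right)} = -1 - \frac{1}{S}$ ($m{\left(S \right)} = - \frac{1}{S} + 5 \left(- \frac{1}{5}\right) = - \frac{1}{S} - 1 = -1 - \frac{1}{S}$)
$E = -6$ ($E = -2 - 4 = -6$)
$J = - \frac{1}{2}$ ($J = \frac{-1 - -2}{-2} = - \frac{-1 + 2}{2} = \left(- \frac{1}{2}\right) 1 = - \frac{1}{2} \approx -0.5$)
$g{\left(b,F \right)} = -3 + b$
$g{\left(E,J \right)} 121 = \left(-3 - 6\right) 121 = \left(-9\right) 121 = -1089$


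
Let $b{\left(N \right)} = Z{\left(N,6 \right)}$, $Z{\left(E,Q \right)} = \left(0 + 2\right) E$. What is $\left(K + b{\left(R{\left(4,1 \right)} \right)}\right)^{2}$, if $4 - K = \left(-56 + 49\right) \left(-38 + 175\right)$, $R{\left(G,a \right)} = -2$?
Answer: $919681$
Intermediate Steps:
$Z{\left(E,Q \right)} = 2 E$
$b{\left(N \right)} = 2 N$
$K = 963$ ($K = 4 - \left(-56 + 49\right) \left(-38 + 175\right) = 4 - \left(-7\right) 137 = 4 - -959 = 4 + 959 = 963$)
$\left(K + b{\left(R{\left(4,1 \right)} \right)}\right)^{2} = \left(963 + 2 \left(-2\right)\right)^{2} = \left(963 - 4\right)^{2} = 959^{2} = 919681$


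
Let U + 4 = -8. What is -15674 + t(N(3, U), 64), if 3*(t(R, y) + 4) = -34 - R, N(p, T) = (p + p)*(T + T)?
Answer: -46924/3 ≈ -15641.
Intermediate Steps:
U = -12 (U = -4 - 8 = -12)
N(p, T) = 4*T*p (N(p, T) = (2*p)*(2*T) = 4*T*p)
t(R, y) = -46/3 - R/3 (t(R, y) = -4 + (-34 - R)/3 = -4 + (-34/3 - R/3) = -46/3 - R/3)
-15674 + t(N(3, U), 64) = -15674 + (-46/3 - 4*(-12)*3/3) = -15674 + (-46/3 - ⅓*(-144)) = -15674 + (-46/3 + 48) = -15674 + 98/3 = -46924/3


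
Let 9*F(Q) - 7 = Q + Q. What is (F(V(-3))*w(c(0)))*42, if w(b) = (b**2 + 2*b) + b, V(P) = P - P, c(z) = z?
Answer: 0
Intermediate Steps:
V(P) = 0
w(b) = b**2 + 3*b
F(Q) = 7/9 + 2*Q/9 (F(Q) = 7/9 + (Q + Q)/9 = 7/9 + (2*Q)/9 = 7/9 + 2*Q/9)
(F(V(-3))*w(c(0)))*42 = ((7/9 + (2/9)*0)*(0*(3 + 0)))*42 = ((7/9 + 0)*(0*3))*42 = ((7/9)*0)*42 = 0*42 = 0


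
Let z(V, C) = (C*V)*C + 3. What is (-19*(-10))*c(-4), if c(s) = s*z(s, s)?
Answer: 46360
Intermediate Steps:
z(V, C) = 3 + V*C² (z(V, C) = V*C² + 3 = 3 + V*C²)
c(s) = s*(3 + s³) (c(s) = s*(3 + s*s²) = s*(3 + s³))
(-19*(-10))*c(-4) = (-19*(-10))*(-4*(3 + (-4)³)) = 190*(-4*(3 - 64)) = 190*(-4*(-61)) = 190*244 = 46360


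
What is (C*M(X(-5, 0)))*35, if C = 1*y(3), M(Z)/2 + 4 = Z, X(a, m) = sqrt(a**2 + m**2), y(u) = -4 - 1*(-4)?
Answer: 0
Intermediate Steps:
y(u) = 0 (y(u) = -4 + 4 = 0)
M(Z) = -8 + 2*Z
C = 0 (C = 1*0 = 0)
(C*M(X(-5, 0)))*35 = (0*(-8 + 2*sqrt((-5)**2 + 0**2)))*35 = (0*(-8 + 2*sqrt(25 + 0)))*35 = (0*(-8 + 2*sqrt(25)))*35 = (0*(-8 + 2*5))*35 = (0*(-8 + 10))*35 = (0*2)*35 = 0*35 = 0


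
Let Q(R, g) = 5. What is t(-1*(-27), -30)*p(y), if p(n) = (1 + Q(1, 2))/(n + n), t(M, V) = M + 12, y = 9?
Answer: 13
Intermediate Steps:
t(M, V) = 12 + M
p(n) = 3/n (p(n) = (1 + 5)/(n + n) = 6/((2*n)) = 6*(1/(2*n)) = 3/n)
t(-1*(-27), -30)*p(y) = (12 - 1*(-27))*(3/9) = (12 + 27)*(3*(⅑)) = 39*(⅓) = 13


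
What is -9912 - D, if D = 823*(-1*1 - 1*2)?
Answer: -7443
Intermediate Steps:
D = -2469 (D = 823*(-1 - 2) = 823*(-3) = -2469)
-9912 - D = -9912 - 1*(-2469) = -9912 + 2469 = -7443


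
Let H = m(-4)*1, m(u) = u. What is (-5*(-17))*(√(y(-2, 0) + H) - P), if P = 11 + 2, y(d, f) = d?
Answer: -1105 + 85*I*√6 ≈ -1105.0 + 208.21*I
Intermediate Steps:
P = 13
H = -4 (H = -4*1 = -4)
(-5*(-17))*(√(y(-2, 0) + H) - P) = (-5*(-17))*(√(-2 - 4) - 1*13) = 85*(√(-6) - 13) = 85*(I*√6 - 13) = 85*(-13 + I*√6) = -1105 + 85*I*√6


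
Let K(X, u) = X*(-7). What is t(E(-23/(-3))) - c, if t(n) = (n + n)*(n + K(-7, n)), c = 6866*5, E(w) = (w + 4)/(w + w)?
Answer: -36241025/1058 ≈ -34254.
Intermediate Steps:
K(X, u) = -7*X
E(w) = (4 + w)/(2*w) (E(w) = (4 + w)/((2*w)) = (4 + w)*(1/(2*w)) = (4 + w)/(2*w))
c = 34330
t(n) = 2*n*(49 + n) (t(n) = (n + n)*(n - 7*(-7)) = (2*n)*(n + 49) = (2*n)*(49 + n) = 2*n*(49 + n))
t(E(-23/(-3))) - c = 2*((4 - 23/(-3))/(2*((-23/(-3)))))*(49 + (4 - 23/(-3))/(2*((-23/(-3))))) - 1*34330 = 2*((4 - 23*(-1/3))/(2*((-23*(-1/3)))))*(49 + (4 - 23*(-1/3))/(2*((-23*(-1/3))))) - 34330 = 2*((4 + 23/3)/(2*(23/3)))*(49 + (4 + 23/3)/(2*(23/3))) - 34330 = 2*((1/2)*(3/23)*(35/3))*(49 + (1/2)*(3/23)*(35/3)) - 34330 = 2*(35/46)*(49 + 35/46) - 34330 = 2*(35/46)*(2289/46) - 34330 = 80115/1058 - 34330 = -36241025/1058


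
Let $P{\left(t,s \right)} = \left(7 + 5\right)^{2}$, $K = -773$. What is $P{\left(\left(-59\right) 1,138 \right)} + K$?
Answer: $-629$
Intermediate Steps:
$P{\left(t,s \right)} = 144$ ($P{\left(t,s \right)} = 12^{2} = 144$)
$P{\left(\left(-59\right) 1,138 \right)} + K = 144 - 773 = -629$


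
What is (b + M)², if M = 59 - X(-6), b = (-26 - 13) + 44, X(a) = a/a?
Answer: 3969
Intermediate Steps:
X(a) = 1
b = 5 (b = -39 + 44 = 5)
M = 58 (M = 59 - 1*1 = 59 - 1 = 58)
(b + M)² = (5 + 58)² = 63² = 3969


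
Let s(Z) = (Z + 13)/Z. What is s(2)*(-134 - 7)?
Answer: -2115/2 ≈ -1057.5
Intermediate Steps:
s(Z) = (13 + Z)/Z
s(2)*(-134 - 7) = ((13 + 2)/2)*(-134 - 7) = ((½)*15)*(-141) = (15/2)*(-141) = -2115/2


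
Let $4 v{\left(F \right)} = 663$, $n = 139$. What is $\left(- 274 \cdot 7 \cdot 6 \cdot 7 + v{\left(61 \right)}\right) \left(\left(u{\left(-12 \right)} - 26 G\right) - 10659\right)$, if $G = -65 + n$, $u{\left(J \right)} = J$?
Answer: $\frac{4050060795}{4} \approx 1.0125 \cdot 10^{9}$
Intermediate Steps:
$v{\left(F \right)} = \frac{663}{4}$ ($v{\left(F \right)} = \frac{1}{4} \cdot 663 = \frac{663}{4}$)
$G = 74$ ($G = -65 + 139 = 74$)
$\left(- 274 \cdot 7 \cdot 6 \cdot 7 + v{\left(61 \right)}\right) \left(\left(u{\left(-12 \right)} - 26 G\right) - 10659\right) = \left(- 274 \cdot 7 \cdot 6 \cdot 7 + \frac{663}{4}\right) \left(\left(-12 - 1924\right) - 10659\right) = \left(- 274 \cdot 42 \cdot 7 + \frac{663}{4}\right) \left(\left(-12 - 1924\right) - 10659\right) = \left(\left(-274\right) 294 + \frac{663}{4}\right) \left(-1936 - 10659\right) = \left(-80556 + \frac{663}{4}\right) \left(-12595\right) = \left(- \frac{321561}{4}\right) \left(-12595\right) = \frac{4050060795}{4}$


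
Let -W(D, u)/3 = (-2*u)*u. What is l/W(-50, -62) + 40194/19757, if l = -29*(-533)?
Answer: 1232418365/455675448 ≈ 2.7046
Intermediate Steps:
W(D, u) = 6*u**2 (W(D, u) = -3*(-2*u)*u = -(-6)*u**2 = 6*u**2)
l = 15457
l/W(-50, -62) + 40194/19757 = 15457/((6*(-62)**2)) + 40194/19757 = 15457/((6*3844)) + 40194*(1/19757) = 15457/23064 + 40194/19757 = 1232418365/455675448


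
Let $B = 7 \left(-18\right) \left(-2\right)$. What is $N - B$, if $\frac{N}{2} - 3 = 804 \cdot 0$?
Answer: $-246$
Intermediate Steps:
$N = 6$ ($N = 6 + 2 \cdot 804 \cdot 0 = 6 + 2 \cdot 0 = 6 + 0 = 6$)
$B = 252$ ($B = \left(-126\right) \left(-2\right) = 252$)
$N - B = 6 - 252 = -246$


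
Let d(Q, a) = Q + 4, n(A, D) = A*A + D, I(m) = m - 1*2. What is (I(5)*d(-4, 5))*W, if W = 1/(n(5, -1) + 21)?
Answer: 0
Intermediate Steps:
I(m) = -2 + m (I(m) = m - 2 = -2 + m)
n(A, D) = D + A² (n(A, D) = A² + D = D + A²)
W = 1/45 (W = 1/((-1 + 5²) + 21) = 1/((-1 + 25) + 21) = 1/(24 + 21) = 1/45 ≈ 0.022222)
d(Q, a) = 4 + Q
(I(5)*d(-4, 5))*W = ((-2 + 5)*(4 - 4))*(1/45) = (3*0)*(1/45) = 0*(1/45) = 0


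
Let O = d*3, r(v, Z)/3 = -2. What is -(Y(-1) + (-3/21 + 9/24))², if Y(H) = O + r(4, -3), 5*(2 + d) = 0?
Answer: -434281/3136 ≈ -138.48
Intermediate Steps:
d = -2 (d = -2 + (⅕)*0 = -2 + 0 = -2)
r(v, Z) = -6 (r(v, Z) = 3*(-2) = -6)
O = -6 (O = -2*3 = -6)
Y(H) = -12 (Y(H) = -6 - 6 = -12)
-(Y(-1) + (-3/21 + 9/24))² = -(-12 + (-3/21 + 9/24))² = -(-12 + (-3*1/21 + 9*(1/24)))² = -(-12 + (-⅐ + 3/8))² = -(-12 + 13/56)² = -(-659/56)² = -1*434281/3136 = -434281/3136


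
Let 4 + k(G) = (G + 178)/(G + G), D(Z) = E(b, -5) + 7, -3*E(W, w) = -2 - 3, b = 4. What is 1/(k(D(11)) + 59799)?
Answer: 13/777475 ≈ 1.6721e-5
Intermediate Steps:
E(W, w) = 5/3 (E(W, w) = -(-2 - 3)/3 = -⅓*(-5) = 5/3)
D(Z) = 26/3 (D(Z) = 5/3 + 7 = 26/3)
k(G) = -4 + (178 + G)/(2*G) (k(G) = -4 + (G + 178)/(G + G) = -4 + (178 + G)/((2*G)) = -4 + (178 + G)*(1/(2*G)) = -4 + (178 + G)/(2*G))
1/(k(D(11)) + 59799) = 1/((-7/2 + 89/(26/3)) + 59799) = 1/((-7/2 + 89*(3/26)) + 59799) = 1/((-7/2 + 267/26) + 59799) = 1/(88/13 + 59799) = 1/(777475/13) = 13/777475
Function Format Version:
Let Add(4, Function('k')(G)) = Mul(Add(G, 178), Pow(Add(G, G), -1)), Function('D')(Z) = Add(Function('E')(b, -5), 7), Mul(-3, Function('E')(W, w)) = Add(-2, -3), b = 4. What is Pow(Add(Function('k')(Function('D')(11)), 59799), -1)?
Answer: Rational(13, 777475) ≈ 1.6721e-5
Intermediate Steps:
Function('E')(W, w) = Rational(5, 3) (Function('E')(W, w) = Mul(Rational(-1, 3), Add(-2, -3)) = Mul(Rational(-1, 3), -5) = Rational(5, 3))
Function('D')(Z) = Rational(26, 3) (Function('D')(Z) = Add(Rational(5, 3), 7) = Rational(26, 3))
Function('k')(G) = Add(-4, Mul(Rational(1, 2), Pow(G, -1), Add(178, G))) (Function('k')(G) = Add(-4, Mul(Add(G, 178), Pow(Add(G, G), -1))) = Add(-4, Mul(Add(178, G), Pow(Mul(2, G), -1))) = Add(-4, Mul(Add(178, G), Mul(Rational(1, 2), Pow(G, -1)))) = Add(-4, Mul(Rational(1, 2), Pow(G, -1), Add(178, G))))
Pow(Add(Function('k')(Function('D')(11)), 59799), -1) = Pow(Add(Add(Rational(-7, 2), Mul(89, Pow(Rational(26, 3), -1))), 59799), -1) = Pow(Add(Add(Rational(-7, 2), Mul(89, Rational(3, 26))), 59799), -1) = Pow(Add(Add(Rational(-7, 2), Rational(267, 26)), 59799), -1) = Pow(Add(Rational(88, 13), 59799), -1) = Pow(Rational(777475, 13), -1) = Rational(13, 777475)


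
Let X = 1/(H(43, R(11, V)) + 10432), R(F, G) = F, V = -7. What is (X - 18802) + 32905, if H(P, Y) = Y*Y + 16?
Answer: 149054608/10569 ≈ 14103.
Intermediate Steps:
H(P, Y) = 16 + Y² (H(P, Y) = Y² + 16 = 16 + Y²)
X = 1/10569 (X = 1/((16 + 11²) + 10432) = 1/((16 + 121) + 10432) = 1/(137 + 10432) = 1/10569 ≈ 9.4616e-5)
(X - 18802) + 32905 = (1/10569 - 18802) + 32905 = -198718337/10569 + 32905 = 149054608/10569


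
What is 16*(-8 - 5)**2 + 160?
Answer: 2864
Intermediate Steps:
16*(-8 - 5)**2 + 160 = 16*(-13)**2 + 160 = 16*169 + 160 = 2704 + 160 = 2864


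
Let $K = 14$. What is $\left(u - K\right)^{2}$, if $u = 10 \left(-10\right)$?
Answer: $12996$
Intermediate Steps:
$u = -100$
$\left(u - K\right)^{2} = \left(-100 - 14\right)^{2} = \left(-114\right)^{2} = 12996$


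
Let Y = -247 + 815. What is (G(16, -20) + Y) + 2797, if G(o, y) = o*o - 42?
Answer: 3579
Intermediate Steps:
Y = 568
G(o, y) = -42 + o² (G(o, y) = o² - 42 = -42 + o²)
(G(16, -20) + Y) + 2797 = ((-42 + 16²) + 568) + 2797 = ((-42 + 256) + 568) + 2797 = (214 + 568) + 2797 = 782 + 2797 = 3579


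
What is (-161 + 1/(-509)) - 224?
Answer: -195966/509 ≈ -385.00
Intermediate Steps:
(-161 + 1/(-509)) - 224 = (-161 - 1/509) - 224 = -81950/509 - 224 = -195966/509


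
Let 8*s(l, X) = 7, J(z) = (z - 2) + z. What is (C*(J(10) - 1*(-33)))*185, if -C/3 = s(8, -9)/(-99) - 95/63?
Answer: 26446305/616 ≈ 42932.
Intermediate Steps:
J(z) = -2 + 2*z (J(z) = (-2 + z) + z = -2 + 2*z)
s(l, X) = 7/8 (s(l, X) = (⅛)*7 = 7/8)
C = 2803/616 (C = -3*((7/8)/(-99) - 95/63) = -3*((7/8)*(-1/99) - 95*1/63) = -3*(-7/792 - 95/63) = -3*(-2803/1848) = 2803/616 ≈ 4.5503)
(C*(J(10) - 1*(-33)))*185 = (2803*((-2 + 2*10) - 1*(-33))/616)*185 = (2803*((-2 + 20) + 33)/616)*185 = (2803*(18 + 33)/616)*185 = ((2803/616)*51)*185 = (142953/616)*185 = 26446305/616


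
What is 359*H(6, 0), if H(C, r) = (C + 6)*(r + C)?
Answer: 25848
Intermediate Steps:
H(C, r) = (6 + C)*(C + r)
359*H(6, 0) = 359*(6**2 + 6*6 + 6*0 + 6*0) = 359*(36 + 36 + 0 + 0) = 359*72 = 25848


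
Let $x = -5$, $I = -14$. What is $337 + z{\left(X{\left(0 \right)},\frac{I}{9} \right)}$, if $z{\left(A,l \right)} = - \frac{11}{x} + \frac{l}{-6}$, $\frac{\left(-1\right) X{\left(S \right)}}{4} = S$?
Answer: $\frac{45827}{135} \approx 339.46$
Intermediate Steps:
$X{\left(S \right)} = - 4 S$
$z{\left(A,l \right)} = \frac{11}{5} - \frac{l}{6}$ ($z{\left(A,l \right)} = - \frac{11}{-5} + \frac{l}{-6} = \left(-11\right) \left(- \frac{1}{5}\right) + l \left(- \frac{1}{6}\right) = \frac{11}{5} - \frac{l}{6}$)
$337 + z{\left(X{\left(0 \right)},\frac{I}{9} \right)} = 337 + \left(\frac{11}{5} - \frac{\left(-14\right) \frac{1}{9}}{6}\right) = 337 + \left(\frac{11}{5} - - \frac{7}{27}\right) = 337 + \left(\frac{11}{5} + \frac{7}{27}\right) = 337 + \frac{332}{135} = \frac{45827}{135}$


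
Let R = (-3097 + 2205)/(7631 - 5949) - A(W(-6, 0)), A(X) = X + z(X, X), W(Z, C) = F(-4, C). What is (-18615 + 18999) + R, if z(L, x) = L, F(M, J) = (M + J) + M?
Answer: 335954/841 ≈ 399.47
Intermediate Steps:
F(M, J) = J + 2*M (F(M, J) = (J + M) + M = J + 2*M)
W(Z, C) = -8 + C (W(Z, C) = C + 2*(-4) = C - 8 = -8 + C)
A(X) = 2*X (A(X) = X + X = 2*X)
R = 13010/841 (R = (-3097 + 2205)/(7631 - 5949) - 2*(-8 + 0) = -892/1682 - 2*(-8) = -892*1/1682 - 1*(-16) = -446/841 + 16 = 13010/841 ≈ 15.470)
(-18615 + 18999) + R = (-18615 + 18999) + 13010/841 = 384 + 13010/841 = 335954/841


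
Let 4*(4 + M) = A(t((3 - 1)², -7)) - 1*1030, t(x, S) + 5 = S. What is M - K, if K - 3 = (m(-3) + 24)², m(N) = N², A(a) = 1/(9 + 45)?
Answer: -292355/216 ≈ -1353.5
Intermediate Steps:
t(x, S) = -5 + S
A(a) = 1/54
M = -56483/216 (M = -4 + (1/54 - 1*1030)/4 = -4 + (1/54 - 1030)/4 = -4 + (¼)*(-55619/54) = -4 - 55619/216 = -56483/216 ≈ -261.50)
K = 1092 (K = 3 + ((-3)² + 24)² = 3 + (9 + 24)² = 3 + 33² = 3 + 1089 = 1092)
M - K = -56483/216 - 1*1092 = -56483/216 - 1092 = -292355/216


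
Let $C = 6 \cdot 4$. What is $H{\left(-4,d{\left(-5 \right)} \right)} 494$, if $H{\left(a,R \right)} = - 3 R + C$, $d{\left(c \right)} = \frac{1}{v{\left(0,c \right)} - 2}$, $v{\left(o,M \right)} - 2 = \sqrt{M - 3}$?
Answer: $11856 + \frac{741 i \sqrt{2}}{2} \approx 11856.0 + 523.97 i$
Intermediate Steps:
$C = 24$
$v{\left(o,M \right)} = 2 + \sqrt{-3 + M}$ ($v{\left(o,M \right)} = 2 + \sqrt{M - 3} = 2 + \sqrt{-3 + M}$)
$d{\left(c \right)} = \frac{1}{\sqrt{-3 + c}}$ ($d{\left(c \right)} = \frac{1}{\left(2 + \sqrt{-3 + c}\right) - 2} = \frac{1}{\sqrt{-3 + c}}$)
$H{\left(a,R \right)} = 24 - 3 R$ ($H{\left(a,R \right)} = - 3 R + 24 = 24 - 3 R$)
$H{\left(-4,d{\left(-5 \right)} \right)} 494 = \left(24 - \frac{3}{\sqrt{-3 - 5}}\right) 494 = \left(24 - \frac{3}{2 i \sqrt{2}}\right) 494 = \left(24 - 3 \left(- \frac{i \sqrt{2}}{4}\right)\right) 494 = \left(24 + \frac{3 i \sqrt{2}}{4}\right) 494 = 11856 + \frac{741 i \sqrt{2}}{2}$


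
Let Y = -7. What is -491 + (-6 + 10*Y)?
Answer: -567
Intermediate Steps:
-491 + (-6 + 10*Y) = -491 + (-6 + 10*(-7)) = -491 + (-6 - 70) = -491 - 76 = -567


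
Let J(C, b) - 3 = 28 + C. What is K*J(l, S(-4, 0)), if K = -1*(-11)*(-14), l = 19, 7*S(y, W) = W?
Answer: -7700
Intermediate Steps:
S(y, W) = W/7
K = -154 (K = 11*(-14) = -154)
J(C, b) = 31 + C (J(C, b) = 3 + (28 + C) = 31 + C)
K*J(l, S(-4, 0)) = -154*(31 + 19) = -154*50 = -7700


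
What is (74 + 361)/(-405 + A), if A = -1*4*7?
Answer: -435/433 ≈ -1.0046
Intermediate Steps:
A = -28 (A = -4*7 = -28)
(74 + 361)/(-405 + A) = (74 + 361)/(-405 - 28) = 435/(-433) = 435*(-1/433) = -435/433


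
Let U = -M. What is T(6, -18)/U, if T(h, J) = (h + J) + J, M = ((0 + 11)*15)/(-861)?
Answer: -1722/11 ≈ -156.55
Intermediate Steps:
M = -55/287 (M = (11*15)*(-1/861) = 165*(-1/861) = -55/287 ≈ -0.19164)
U = 55/287 (U = -1*(-55/287) = 55/287 ≈ 0.19164)
T(h, J) = h + 2*J (T(h, J) = (J + h) + J = h + 2*J)
T(6, -18)/U = (6 + 2*(-18))/(55/287) = (6 - 36)*(287/55) = -30*287/55 = -1722/11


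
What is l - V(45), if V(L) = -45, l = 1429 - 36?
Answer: 1438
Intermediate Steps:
l = 1393
l - V(45) = 1393 - 1*(-45) = 1393 + 45 = 1438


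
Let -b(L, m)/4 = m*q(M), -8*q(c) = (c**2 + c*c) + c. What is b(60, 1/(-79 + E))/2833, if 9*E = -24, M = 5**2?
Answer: -765/277634 ≈ -0.0027554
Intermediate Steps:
M = 25
E = -8/3 (E = (1/9)*(-24) = -8/3 ≈ -2.6667)
q(c) = -c**2/4 - c/8 (q(c) = -((c**2 + c*c) + c)/8 = -((c**2 + c**2) + c)/8 = -(2*c**2 + c)/8 = -(c + 2*c**2)/8 = -c**2/4 - c/8)
b(L, m) = 1275*m/2 (b(L, m) = -4*m*(-1/8*25*(1 + 2*25)) = -4*m*(-1/8*25*(1 + 50)) = -4*m*(-1/8*25*51) = -4*m*(-1275)/8 = -(-1275)*m/2 = 1275*m/2)
b(60, 1/(-79 + E))/2833 = (1275/(2*(-79 - 8/3)))/2833 = (1275/(2*(-245/3)))*(1/2833) = ((1275/2)*(-3/245))*(1/2833) = -765/98*1/2833 = -765/277634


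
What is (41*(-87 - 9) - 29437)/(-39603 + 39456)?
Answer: 33373/147 ≈ 227.03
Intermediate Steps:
(41*(-87 - 9) - 29437)/(-39603 + 39456) = (41*(-96) - 29437)/(-147) = (-3936 - 29437)*(-1/147) = -33373*(-1/147) = 33373/147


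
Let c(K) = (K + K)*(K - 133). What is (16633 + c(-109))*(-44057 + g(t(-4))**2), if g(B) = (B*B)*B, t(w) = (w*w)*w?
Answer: 4768372714163131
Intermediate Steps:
t(w) = w**3 (t(w) = w**2*w = w**3)
c(K) = 2*K*(-133 + K) (c(K) = (2*K)*(-133 + K) = 2*K*(-133 + K))
g(B) = B**3 (g(B) = B**2*B = B**3)
(16633 + c(-109))*(-44057 + g(t(-4))**2) = (16633 + 2*(-109)*(-133 - 109))*(-44057 + (((-4)**3)**3)**2) = (16633 + 2*(-109)*(-242))*(-44057 + ((-64)**3)**2) = (16633 + 52756)*(-44057 + (-262144)**2) = 69389*(-44057 + 68719476736) = 69389*68719432679 = 4768372714163131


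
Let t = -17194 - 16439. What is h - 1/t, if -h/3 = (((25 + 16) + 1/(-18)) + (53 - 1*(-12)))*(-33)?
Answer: 705519443/67266 ≈ 10489.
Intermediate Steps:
t = -33633
h = 20977/2 (h = -3*(((25 + 16) + 1/(-18)) + (53 - 1*(-12)))*(-33) = -3*((41 - 1/18) + (53 + 12))*(-33) = -3*(737/18 + 65)*(-33) = -1907*(-33)/6 = -3*(-20977/6) = 20977/2 ≈ 10489.)
h - 1/t = 20977/2 - 1/(-33633) = 20977/2 - 1*(-1/33633) = 20977/2 + 1/33633 = 705519443/67266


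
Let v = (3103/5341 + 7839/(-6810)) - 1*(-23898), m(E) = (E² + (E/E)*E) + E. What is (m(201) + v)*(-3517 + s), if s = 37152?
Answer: 753839671753967/346402 ≈ 2.1762e+9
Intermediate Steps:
m(E) = E² + 2*E (m(E) = (E² + 1*E) + E = (E² + E) + E = (E + E²) + E = E² + 2*E)
v = 289734112637/12124070 (v = (3103*(1/5341) + 7839*(-1/6810)) + 23898 = (3103/5341 - 2613/2270) + 23898 = -6912223/12124070 + 23898 = 289734112637/12124070 ≈ 23897.)
(m(201) + v)*(-3517 + s) = (201*(2 + 201) + 289734112637/12124070)*(-3517 + 37152) = (201*203 + 289734112637/12124070)*33635 = (40803 + 289734112637/12124070)*33635 = (784432540847/12124070)*33635 = 753839671753967/346402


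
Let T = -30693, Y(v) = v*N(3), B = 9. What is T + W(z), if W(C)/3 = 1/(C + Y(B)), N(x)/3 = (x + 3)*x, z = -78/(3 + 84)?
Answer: -431789037/14068 ≈ -30693.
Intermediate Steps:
z = -26/29 (z = -78/87 = -78*1/87 = -26/29 ≈ -0.89655)
N(x) = 3*x*(3 + x) (N(x) = 3*((x + 3)*x) = 3*((3 + x)*x) = 3*(x*(3 + x)) = 3*x*(3 + x))
Y(v) = 54*v (Y(v) = v*(3*3*(3 + 3)) = v*(3*3*6) = v*54 = 54*v)
W(C) = 3/(486 + C) (W(C) = 3/(C + 54*9) = 3/(C + 486) = 3/(486 + C))
T + W(z) = -30693 + 3/(486 - 26/29) = -30693 + 3/(14068/29) = -30693 + 3*(29/14068) = -30693 + 87/14068 = -431789037/14068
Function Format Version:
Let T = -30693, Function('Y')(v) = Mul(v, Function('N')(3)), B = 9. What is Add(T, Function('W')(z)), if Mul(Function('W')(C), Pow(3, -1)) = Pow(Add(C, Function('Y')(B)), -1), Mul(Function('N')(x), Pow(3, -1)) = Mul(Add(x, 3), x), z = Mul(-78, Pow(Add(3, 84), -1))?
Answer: Rational(-431789037, 14068) ≈ -30693.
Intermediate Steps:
z = Rational(-26, 29) (z = Mul(-78, Pow(87, -1)) = Mul(-78, Rational(1, 87)) = Rational(-26, 29) ≈ -0.89655)
Function('N')(x) = Mul(3, x, Add(3, x)) (Function('N')(x) = Mul(3, Mul(Add(x, 3), x)) = Mul(3, Mul(Add(3, x), x)) = Mul(3, Mul(x, Add(3, x))) = Mul(3, x, Add(3, x)))
Function('Y')(v) = Mul(54, v) (Function('Y')(v) = Mul(v, Mul(3, 3, Add(3, 3))) = Mul(v, Mul(3, 3, 6)) = Mul(v, 54) = Mul(54, v))
Function('W')(C) = Mul(3, Pow(Add(486, C), -1)) (Function('W')(C) = Mul(3, Pow(Add(C, Mul(54, 9)), -1)) = Mul(3, Pow(Add(C, 486), -1)) = Mul(3, Pow(Add(486, C), -1)))
Add(T, Function('W')(z)) = Add(-30693, Mul(3, Pow(Add(486, Rational(-26, 29)), -1))) = Add(-30693, Mul(3, Pow(Rational(14068, 29), -1))) = Add(-30693, Mul(3, Rational(29, 14068))) = Add(-30693, Rational(87, 14068)) = Rational(-431789037, 14068)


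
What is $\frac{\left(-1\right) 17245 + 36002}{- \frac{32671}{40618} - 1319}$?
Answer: $- \frac{862822}{60711} \approx -14.212$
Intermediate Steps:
$\frac{\left(-1\right) 17245 + 36002}{- \frac{32671}{40618} - 1319} = \frac{-17245 + 36002}{\left(-32671\right) \frac{1}{40618} + \left(-1575 + 256\right)} = \frac{18757}{- \frac{37}{46} - 1319} = \frac{18757}{- \frac{60711}{46}} = 18757 \left(- \frac{46}{60711}\right) = - \frac{862822}{60711}$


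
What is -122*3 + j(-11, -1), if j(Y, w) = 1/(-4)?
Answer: -1465/4 ≈ -366.25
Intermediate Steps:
j(Y, w) = -1/4
-122*3 + j(-11, -1) = -122*3 - 1/4 = -366 - 1/4 = -1465/4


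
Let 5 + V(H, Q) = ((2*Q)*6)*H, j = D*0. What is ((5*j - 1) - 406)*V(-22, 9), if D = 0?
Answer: 969067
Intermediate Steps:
j = 0 (j = 0*0 = 0)
V(H, Q) = -5 + 12*H*Q (V(H, Q) = -5 + ((2*Q)*6)*H = -5 + (12*Q)*H = -5 + 12*H*Q)
((5*j - 1) - 406)*V(-22, 9) = ((5*0 - 1) - 406)*(-5 + 12*(-22)*9) = ((0 - 1) - 406)*(-5 - 2376) = (-1 - 406)*(-2381) = -407*(-2381) = 969067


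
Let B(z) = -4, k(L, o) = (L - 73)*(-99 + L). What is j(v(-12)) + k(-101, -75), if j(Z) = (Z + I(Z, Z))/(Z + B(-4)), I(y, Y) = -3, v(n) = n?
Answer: 556815/16 ≈ 34801.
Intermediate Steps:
k(L, o) = (-99 + L)*(-73 + L) (k(L, o) = (-73 + L)*(-99 + L) = (-99 + L)*(-73 + L))
j(Z) = (-3 + Z)/(-4 + Z) (j(Z) = (Z - 3)/(Z - 4) = (-3 + Z)/(-4 + Z))
j(v(-12)) + k(-101, -75) = (-3 - 12)/(-4 - 12) + (7227 + (-101)**2 - 172*(-101)) = -15/(-16) + (7227 + 10201 + 17372) = -1/16*(-15) + 34800 = 15/16 + 34800 = 556815/16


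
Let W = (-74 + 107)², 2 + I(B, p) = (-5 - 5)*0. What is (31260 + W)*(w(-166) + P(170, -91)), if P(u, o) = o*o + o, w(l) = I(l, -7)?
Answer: 264873612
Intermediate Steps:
I(B, p) = -2 (I(B, p) = -2 + (-5 - 5)*0 = -2 - 10*0 = -2 + 0 = -2)
w(l) = -2
P(u, o) = o + o² (P(u, o) = o² + o = o + o²)
W = 1089 (W = 33² = 1089)
(31260 + W)*(w(-166) + P(170, -91)) = (31260 + 1089)*(-2 - 91*(1 - 91)) = 32349*(-2 - 91*(-90)) = 32349*(-2 + 8190) = 32349*8188 = 264873612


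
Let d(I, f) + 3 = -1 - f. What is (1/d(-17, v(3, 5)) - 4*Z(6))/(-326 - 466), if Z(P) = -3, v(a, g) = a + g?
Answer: -13/864 ≈ -0.015046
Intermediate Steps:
d(I, f) = -4 - f (d(I, f) = -3 + (-1 - f) = -4 - f)
(1/d(-17, v(3, 5)) - 4*Z(6))/(-326 - 466) = (1/(-4 - (3 + 5)) - 4*(-3))/(-326 - 466) = (1/(-4 - 1*8) + 12)/(-792) = (1/(-4 - 8) + 12)*(-1/792) = (1/(-12) + 12)*(-1/792) = (-1/12 + 12)*(-1/792) = (143/12)*(-1/792) = -13/864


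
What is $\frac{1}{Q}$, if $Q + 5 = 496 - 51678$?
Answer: $- \frac{1}{51187} \approx -1.9536 \cdot 10^{-5}$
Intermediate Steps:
$Q = -51187$ ($Q = -5 + \left(496 - 51678\right) = -5 - 51182 = -51187$)
$\frac{1}{Q} = \frac{1}{-51187} = - \frac{1}{51187}$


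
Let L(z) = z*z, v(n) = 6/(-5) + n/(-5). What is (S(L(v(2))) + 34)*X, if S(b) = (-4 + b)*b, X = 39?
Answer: 738894/625 ≈ 1182.2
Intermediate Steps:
v(n) = -6/5 - n/5 (v(n) = 6*(-⅕) + n*(-⅕) = -6/5 - n/5)
L(z) = z²
S(b) = b*(-4 + b)
(S(L(v(2))) + 34)*X = ((-6/5 - ⅕*2)²*(-4 + (-6/5 - ⅕*2)²) + 34)*39 = ((-6/5 - ⅖)²*(-4 + (-6/5 - ⅖)²) + 34)*39 = ((-8/5)²*(-4 + (-8/5)²) + 34)*39 = (64*(-4 + 64/25)/25 + 34)*39 = ((64/25)*(-36/25) + 34)*39 = (-2304/625 + 34)*39 = (18946/625)*39 = 738894/625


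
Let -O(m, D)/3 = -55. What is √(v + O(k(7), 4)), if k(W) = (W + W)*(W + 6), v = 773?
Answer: √938 ≈ 30.627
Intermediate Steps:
k(W) = 2*W*(6 + W) (k(W) = (2*W)*(6 + W) = 2*W*(6 + W))
O(m, D) = 165 (O(m, D) = -3*(-55) = 165)
√(v + O(k(7), 4)) = √(773 + 165) = √938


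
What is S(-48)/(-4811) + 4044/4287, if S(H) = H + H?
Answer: 6622412/6874919 ≈ 0.96327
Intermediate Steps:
S(H) = 2*H
S(-48)/(-4811) + 4044/4287 = (2*(-48))/(-4811) + 4044/4287 = -96*(-1/4811) + 4044*(1/4287) = 96/4811 + 1348/1429 = 6622412/6874919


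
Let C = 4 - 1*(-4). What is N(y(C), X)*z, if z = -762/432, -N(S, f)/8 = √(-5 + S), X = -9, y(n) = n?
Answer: 127*√3/9 ≈ 24.441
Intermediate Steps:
C = 8 (C = 4 + 4 = 8)
N(S, f) = -8*√(-5 + S)
z = -127/72 (z = -762*1/432 = -127/72 ≈ -1.7639)
N(y(C), X)*z = -8*√(-5 + 8)*(-127/72) = -8*√3*(-127/72) = 127*√3/9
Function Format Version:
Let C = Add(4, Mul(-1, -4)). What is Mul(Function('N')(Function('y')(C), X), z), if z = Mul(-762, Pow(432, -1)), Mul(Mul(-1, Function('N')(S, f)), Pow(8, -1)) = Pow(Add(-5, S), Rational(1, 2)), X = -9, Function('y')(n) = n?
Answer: Mul(Rational(127, 9), Pow(3, Rational(1, 2))) ≈ 24.441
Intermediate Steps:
C = 8 (C = Add(4, 4) = 8)
Function('N')(S, f) = Mul(-8, Pow(Add(-5, S), Rational(1, 2)))
z = Rational(-127, 72) (z = Mul(-762, Rational(1, 432)) = Rational(-127, 72) ≈ -1.7639)
Mul(Function('N')(Function('y')(C), X), z) = Mul(Mul(-8, Pow(Add(-5, 8), Rational(1, 2))), Rational(-127, 72)) = Mul(Mul(-8, Pow(3, Rational(1, 2))), Rational(-127, 72)) = Mul(Rational(127, 9), Pow(3, Rational(1, 2)))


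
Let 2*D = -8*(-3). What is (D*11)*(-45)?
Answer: -5940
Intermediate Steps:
D = 12 (D = (-8*(-3))/2 = (½)*24 = 12)
(D*11)*(-45) = (12*11)*(-45) = 132*(-45) = -5940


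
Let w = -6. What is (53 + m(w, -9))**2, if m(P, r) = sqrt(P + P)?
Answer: 2797 + 212*I*sqrt(3) ≈ 2797.0 + 367.19*I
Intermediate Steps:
m(P, r) = sqrt(2)*sqrt(P) (m(P, r) = sqrt(2*P) = sqrt(2)*sqrt(P))
(53 + m(w, -9))**2 = (53 + sqrt(2)*sqrt(-6))**2 = (53 + sqrt(2)*(I*sqrt(6)))**2 = (53 + 2*I*sqrt(3))**2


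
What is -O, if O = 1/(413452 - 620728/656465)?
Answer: -656465/271416146452 ≈ -2.4187e-6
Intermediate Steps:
O = 656465/271416146452 (O = 1/(413452 - 620728*1/656465) = 1/(413452 - 620728/656465) = 1/(271416146452/656465) = 656465/271416146452 ≈ 2.4187e-6)
-O = -1*656465/271416146452 = -656465/271416146452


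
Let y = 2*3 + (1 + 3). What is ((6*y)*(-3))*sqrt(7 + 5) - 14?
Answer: -14 - 360*sqrt(3) ≈ -637.54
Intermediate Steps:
y = 10 (y = 6 + 4 = 10)
((6*y)*(-3))*sqrt(7 + 5) - 14 = ((6*10)*(-3))*sqrt(7 + 5) - 14 = (60*(-3))*sqrt(12) - 14 = -360*sqrt(3) - 14 = -14 - 360*sqrt(3)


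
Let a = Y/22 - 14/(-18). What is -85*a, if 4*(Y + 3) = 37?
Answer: -71485/792 ≈ -90.259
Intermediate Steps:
Y = 25/4 (Y = -3 + (1/4)*37 = -3 + 37/4 = 25/4 ≈ 6.2500)
a = 841/792 (a = (25/4)/22 - 14/(-18) = (25/4)*(1/22) - 14*(-1/18) = 25/88 + 7/9 = 841/792 ≈ 1.0619)
-85*a = -85*841/792 = -71485/792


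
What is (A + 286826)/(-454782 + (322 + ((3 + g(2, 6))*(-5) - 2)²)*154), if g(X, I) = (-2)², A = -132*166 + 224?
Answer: -132569/97184 ≈ -1.3641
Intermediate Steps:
A = -21688 (A = -21912 + 224 = -21688)
g(X, I) = 4
(A + 286826)/(-454782 + (322 + ((3 + g(2, 6))*(-5) - 2)²)*154) = (-21688 + 286826)/(-454782 + (322 + ((3 + 4)*(-5) - 2)²)*154) = 265138/(-454782 + (322 + (7*(-5) - 2)²)*154) = 265138/(-454782 + (322 + (-35 - 2)²)*154) = 265138/(-454782 + (322 + (-37)²)*154) = 265138/(-454782 + (322 + 1369)*154) = 265138/(-454782 + 1691*154) = 265138/(-454782 + 260414) = 265138/(-194368) = 265138*(-1/194368) = -132569/97184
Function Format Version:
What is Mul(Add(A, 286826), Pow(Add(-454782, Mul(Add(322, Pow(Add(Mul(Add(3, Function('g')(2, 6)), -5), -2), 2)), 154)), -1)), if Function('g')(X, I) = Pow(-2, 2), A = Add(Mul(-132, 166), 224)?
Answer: Rational(-132569, 97184) ≈ -1.3641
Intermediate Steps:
A = -21688 (A = Add(-21912, 224) = -21688)
Function('g')(X, I) = 4
Mul(Add(A, 286826), Pow(Add(-454782, Mul(Add(322, Pow(Add(Mul(Add(3, Function('g')(2, 6)), -5), -2), 2)), 154)), -1)) = Mul(Add(-21688, 286826), Pow(Add(-454782, Mul(Add(322, Pow(Add(Mul(Add(3, 4), -5), -2), 2)), 154)), -1)) = Mul(265138, Pow(Add(-454782, Mul(Add(322, Pow(Add(Mul(7, -5), -2), 2)), 154)), -1)) = Mul(265138, Pow(Add(-454782, Mul(Add(322, Pow(Add(-35, -2), 2)), 154)), -1)) = Mul(265138, Pow(Add(-454782, Mul(Add(322, Pow(-37, 2)), 154)), -1)) = Mul(265138, Pow(Add(-454782, Mul(Add(322, 1369), 154)), -1)) = Mul(265138, Pow(Add(-454782, Mul(1691, 154)), -1)) = Mul(265138, Pow(Add(-454782, 260414), -1)) = Mul(265138, Pow(-194368, -1)) = Mul(265138, Rational(-1, 194368)) = Rational(-132569, 97184)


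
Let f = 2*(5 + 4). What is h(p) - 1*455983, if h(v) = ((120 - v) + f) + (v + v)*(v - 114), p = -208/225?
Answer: -23066349397/50625 ≈ -4.5563e+5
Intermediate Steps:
f = 18 (f = 2*9 = 18)
p = -208/225 (p = -208*1/225 = -208/225 ≈ -0.92444)
h(v) = 138 - v + 2*v*(-114 + v) (h(v) = ((120 - v) + 18) + (v + v)*(v - 114) = (138 - v) + (2*v)*(-114 + v) = (138 - v) + 2*v*(-114 + v) = 138 - v + 2*v*(-114 + v))
h(p) - 1*455983 = (138 - 229*(-208/225) + 2*(-208/225)**2) - 1*455983 = (138 + 47632/225 + 2*(43264/50625)) - 455983 = (138 + 47632/225 + 86528/50625) - 455983 = 17789978/50625 - 455983 = -23066349397/50625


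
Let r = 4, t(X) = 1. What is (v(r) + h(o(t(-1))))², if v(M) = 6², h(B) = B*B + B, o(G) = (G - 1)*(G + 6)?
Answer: 1296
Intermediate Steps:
o(G) = (-1 + G)*(6 + G)
h(B) = B + B² (h(B) = B² + B = B + B²)
v(M) = 36
(v(r) + h(o(t(-1))))² = (36 + (-6 + 1² + 5*1)*(1 + (-6 + 1² + 5*1)))² = (36 + (-6 + 1 + 5)*(1 + (-6 + 1 + 5)))² = (36 + 0*(1 + 0))² = (36 + 0*1)² = (36 + 0)² = 36² = 1296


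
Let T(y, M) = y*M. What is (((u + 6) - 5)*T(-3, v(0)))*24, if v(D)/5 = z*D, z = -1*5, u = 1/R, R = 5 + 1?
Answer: 0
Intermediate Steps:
R = 6
u = ⅙ (u = 1/6 = ⅙ ≈ 0.16667)
z = -5
v(D) = -25*D (v(D) = 5*(-5*D) = -25*D)
T(y, M) = M*y
(((u + 6) - 5)*T(-3, v(0)))*24 = (((⅙ + 6) - 5)*(-25*0*(-3)))*24 = ((37/6 - 5)*(0*(-3)))*24 = ((7/6)*0)*24 = 0*24 = 0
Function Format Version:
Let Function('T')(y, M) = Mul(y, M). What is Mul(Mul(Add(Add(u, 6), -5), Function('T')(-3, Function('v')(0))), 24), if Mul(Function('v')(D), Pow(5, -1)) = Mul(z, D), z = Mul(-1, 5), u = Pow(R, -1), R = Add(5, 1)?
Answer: 0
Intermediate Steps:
R = 6
u = Rational(1, 6) (u = Pow(6, -1) = Rational(1, 6) ≈ 0.16667)
z = -5
Function('v')(D) = Mul(-25, D) (Function('v')(D) = Mul(5, Mul(-5, D)) = Mul(-25, D))
Function('T')(y, M) = Mul(M, y)
Mul(Mul(Add(Add(u, 6), -5), Function('T')(-3, Function('v')(0))), 24) = Mul(Mul(Add(Add(Rational(1, 6), 6), -5), Mul(Mul(-25, 0), -3)), 24) = Mul(Mul(Add(Rational(37, 6), -5), Mul(0, -3)), 24) = Mul(Mul(Rational(7, 6), 0), 24) = Mul(0, 24) = 0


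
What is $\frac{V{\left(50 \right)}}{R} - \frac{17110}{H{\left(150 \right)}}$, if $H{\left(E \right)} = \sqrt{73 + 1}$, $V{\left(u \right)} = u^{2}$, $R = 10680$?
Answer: $\frac{125}{534} - \frac{8555 \sqrt{74}}{37} \approx -1988.8$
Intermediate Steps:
$H{\left(E \right)} = \sqrt{74}$
$\frac{V{\left(50 \right)}}{R} - \frac{17110}{H{\left(150 \right)}} = \frac{50^{2}}{10680} - \frac{17110}{\sqrt{74}} = 2500 \cdot \frac{1}{10680} - 17110 \frac{\sqrt{74}}{74} = \frac{125}{534} - \frac{8555 \sqrt{74}}{37}$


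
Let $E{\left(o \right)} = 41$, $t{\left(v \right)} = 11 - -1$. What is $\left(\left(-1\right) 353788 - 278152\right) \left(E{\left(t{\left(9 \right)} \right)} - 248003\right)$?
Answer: $156697106280$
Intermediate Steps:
$t{\left(v \right)} = 12$ ($t{\left(v \right)} = 11 + 1 = 12$)
$\left(\left(-1\right) 353788 - 278152\right) \left(E{\left(t{\left(9 \right)} \right)} - 248003\right) = \left(\left(-1\right) 353788 - 278152\right) \left(41 - 248003\right) = \left(-353788 - 278152\right) \left(-247962\right) = \left(-631940\right) \left(-247962\right) = 156697106280$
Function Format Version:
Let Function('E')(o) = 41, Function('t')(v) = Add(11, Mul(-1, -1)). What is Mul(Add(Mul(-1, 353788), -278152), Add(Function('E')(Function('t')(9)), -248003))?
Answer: 156697106280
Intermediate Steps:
Function('t')(v) = 12 (Function('t')(v) = Add(11, 1) = 12)
Mul(Add(Mul(-1, 353788), -278152), Add(Function('E')(Function('t')(9)), -248003)) = Mul(Add(Mul(-1, 353788), -278152), Add(41, -248003)) = Mul(Add(-353788, -278152), -247962) = Mul(-631940, -247962) = 156697106280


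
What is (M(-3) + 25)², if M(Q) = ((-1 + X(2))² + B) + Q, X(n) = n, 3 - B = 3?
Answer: 529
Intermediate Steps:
B = 0 (B = 3 - 1*3 = 3 - 3 = 0)
M(Q) = 1 + Q (M(Q) = ((-1 + 2)² + 0) + Q = (1² + 0) + Q = (1 + 0) + Q = 1 + Q)
(M(-3) + 25)² = ((1 - 3) + 25)² = (-2 + 25)² = 23² = 529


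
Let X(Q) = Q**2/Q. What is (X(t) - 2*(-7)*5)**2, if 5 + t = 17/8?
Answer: 288369/64 ≈ 4505.8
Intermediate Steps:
t = -23/8 (t = -5 + 17/8 = -23/8 ≈ -2.8750)
X(Q) = Q
(X(t) - 2*(-7)*5)**2 = (-23/8 - 2*(-7)*5)**2 = (-23/8 + 14*5)**2 = (-23/8 + 70)**2 = (537/8)**2 = 288369/64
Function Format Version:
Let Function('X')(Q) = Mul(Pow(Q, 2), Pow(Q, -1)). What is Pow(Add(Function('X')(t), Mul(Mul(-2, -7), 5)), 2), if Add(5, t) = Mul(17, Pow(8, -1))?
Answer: Rational(288369, 64) ≈ 4505.8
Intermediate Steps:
t = Rational(-23, 8) (t = Add(-5, Mul(17, Pow(8, -1))) = Add(-5, Mul(17, Rational(1, 8))) = Add(-5, Rational(17, 8)) = Rational(-23, 8) ≈ -2.8750)
Function('X')(Q) = Q
Pow(Add(Function('X')(t), Mul(Mul(-2, -7), 5)), 2) = Pow(Add(Rational(-23, 8), Mul(Mul(-2, -7), 5)), 2) = Pow(Add(Rational(-23, 8), Mul(14, 5)), 2) = Pow(Add(Rational(-23, 8), 70), 2) = Pow(Rational(537, 8), 2) = Rational(288369, 64)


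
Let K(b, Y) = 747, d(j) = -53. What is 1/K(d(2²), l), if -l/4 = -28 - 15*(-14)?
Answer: 1/747 ≈ 0.0013387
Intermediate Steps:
l = -728 (l = -4*(-28 - 15*(-14)) = -4*(-28 + 210) = -4*182 = -728)
1/K(d(2²), l) = 1/747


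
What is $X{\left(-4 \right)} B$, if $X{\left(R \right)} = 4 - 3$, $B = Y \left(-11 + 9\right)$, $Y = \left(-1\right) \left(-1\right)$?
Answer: $-2$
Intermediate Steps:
$Y = 1$
$B = -2$ ($B = 1 \left(-11 + 9\right) = 1 \left(-2\right) = -2$)
$X{\left(R \right)} = 1$ ($X{\left(R \right)} = 4 - 3 = 1$)
$X{\left(-4 \right)} B = 1 \left(-2\right) = -2$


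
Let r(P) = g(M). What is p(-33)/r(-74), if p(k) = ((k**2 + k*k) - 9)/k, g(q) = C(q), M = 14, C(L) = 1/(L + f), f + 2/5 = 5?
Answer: -67239/55 ≈ -1222.5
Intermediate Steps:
f = 23/5 (f = -2/5 + 5 = 23/5 ≈ 4.6000)
C(L) = 1/(23/5 + L) (C(L) = 1/(L + 23/5) = 1/(23/5 + L))
g(q) = 5/(23 + 5*q)
p(k) = (-9 + 2*k**2)/k (p(k) = ((k**2 + k**2) - 9)/k = (2*k**2 - 9)/k = (-9 + 2*k**2)/k)
r(P) = 5/93 (r(P) = 5/(23 + 5*14) = 5/(23 + 70) = 5/93)
p(-33)/r(-74) = (-9/(-33) + 2*(-33))/(5/93) = (-9*(-1/33) - 66)*(93/5) = (3/11 - 66)*(93/5) = -723/11*93/5 = -67239/55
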